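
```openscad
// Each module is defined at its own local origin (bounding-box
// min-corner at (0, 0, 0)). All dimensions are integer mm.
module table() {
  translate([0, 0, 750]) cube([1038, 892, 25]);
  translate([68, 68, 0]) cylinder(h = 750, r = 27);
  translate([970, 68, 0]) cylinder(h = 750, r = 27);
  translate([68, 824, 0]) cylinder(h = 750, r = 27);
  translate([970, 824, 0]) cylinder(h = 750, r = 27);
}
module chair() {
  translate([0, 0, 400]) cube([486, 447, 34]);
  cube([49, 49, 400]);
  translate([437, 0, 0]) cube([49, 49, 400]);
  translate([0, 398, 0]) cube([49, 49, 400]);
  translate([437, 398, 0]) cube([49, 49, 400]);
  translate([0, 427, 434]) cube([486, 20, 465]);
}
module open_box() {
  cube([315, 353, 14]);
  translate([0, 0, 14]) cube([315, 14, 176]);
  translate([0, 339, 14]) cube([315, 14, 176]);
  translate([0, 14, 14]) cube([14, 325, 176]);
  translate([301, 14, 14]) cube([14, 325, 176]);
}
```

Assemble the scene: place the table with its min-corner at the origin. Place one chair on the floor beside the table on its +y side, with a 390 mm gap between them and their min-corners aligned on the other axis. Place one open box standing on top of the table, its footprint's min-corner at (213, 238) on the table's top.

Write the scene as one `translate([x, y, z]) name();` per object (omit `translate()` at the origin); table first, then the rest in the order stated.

table();
translate([0, 1282, 0]) chair();
translate([213, 238, 775]) open_box();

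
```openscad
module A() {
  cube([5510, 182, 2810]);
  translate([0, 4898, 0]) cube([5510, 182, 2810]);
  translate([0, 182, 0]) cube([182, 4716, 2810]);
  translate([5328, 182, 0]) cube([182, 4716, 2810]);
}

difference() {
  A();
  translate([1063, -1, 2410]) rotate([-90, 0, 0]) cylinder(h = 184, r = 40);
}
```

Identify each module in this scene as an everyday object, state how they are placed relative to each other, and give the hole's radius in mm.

The subtracted cylinder has r = 40 mm.

A is a house frame. The house frame has a circular hole through its front wall. The hole's radius is 40 mm.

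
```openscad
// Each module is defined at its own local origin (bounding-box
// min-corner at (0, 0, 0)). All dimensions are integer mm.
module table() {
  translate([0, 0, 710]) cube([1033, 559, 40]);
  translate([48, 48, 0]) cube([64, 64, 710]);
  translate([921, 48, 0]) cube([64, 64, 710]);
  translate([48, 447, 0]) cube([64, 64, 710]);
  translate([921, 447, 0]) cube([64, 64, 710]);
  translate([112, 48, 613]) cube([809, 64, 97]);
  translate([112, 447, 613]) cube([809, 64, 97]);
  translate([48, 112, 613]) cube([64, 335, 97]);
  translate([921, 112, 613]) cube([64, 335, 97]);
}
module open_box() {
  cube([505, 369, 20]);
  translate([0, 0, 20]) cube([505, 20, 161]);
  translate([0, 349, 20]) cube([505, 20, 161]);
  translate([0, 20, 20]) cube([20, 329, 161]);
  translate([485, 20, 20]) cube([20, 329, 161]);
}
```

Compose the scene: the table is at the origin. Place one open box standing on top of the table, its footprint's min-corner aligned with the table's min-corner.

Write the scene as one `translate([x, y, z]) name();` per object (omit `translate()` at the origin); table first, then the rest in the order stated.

table();
translate([0, 0, 750]) open_box();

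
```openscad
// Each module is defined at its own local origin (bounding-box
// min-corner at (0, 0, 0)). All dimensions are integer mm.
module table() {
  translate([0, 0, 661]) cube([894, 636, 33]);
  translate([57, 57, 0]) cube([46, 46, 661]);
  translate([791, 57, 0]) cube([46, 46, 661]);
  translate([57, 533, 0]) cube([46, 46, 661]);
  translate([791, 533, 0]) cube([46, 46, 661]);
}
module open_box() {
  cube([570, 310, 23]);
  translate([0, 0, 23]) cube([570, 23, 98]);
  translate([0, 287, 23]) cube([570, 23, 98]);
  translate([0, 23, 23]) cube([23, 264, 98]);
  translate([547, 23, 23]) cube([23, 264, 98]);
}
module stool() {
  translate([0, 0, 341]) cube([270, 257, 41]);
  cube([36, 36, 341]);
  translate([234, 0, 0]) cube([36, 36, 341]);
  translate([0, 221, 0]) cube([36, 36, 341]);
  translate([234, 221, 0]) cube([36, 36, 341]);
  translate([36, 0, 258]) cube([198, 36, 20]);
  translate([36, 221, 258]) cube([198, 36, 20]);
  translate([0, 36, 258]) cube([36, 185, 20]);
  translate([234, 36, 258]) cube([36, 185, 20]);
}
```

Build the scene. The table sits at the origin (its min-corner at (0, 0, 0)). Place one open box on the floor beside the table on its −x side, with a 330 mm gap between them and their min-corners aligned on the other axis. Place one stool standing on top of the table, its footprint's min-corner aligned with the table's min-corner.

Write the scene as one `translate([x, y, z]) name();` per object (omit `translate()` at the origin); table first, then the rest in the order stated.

table();
translate([-900, 0, 0]) open_box();
translate([0, 0, 694]) stool();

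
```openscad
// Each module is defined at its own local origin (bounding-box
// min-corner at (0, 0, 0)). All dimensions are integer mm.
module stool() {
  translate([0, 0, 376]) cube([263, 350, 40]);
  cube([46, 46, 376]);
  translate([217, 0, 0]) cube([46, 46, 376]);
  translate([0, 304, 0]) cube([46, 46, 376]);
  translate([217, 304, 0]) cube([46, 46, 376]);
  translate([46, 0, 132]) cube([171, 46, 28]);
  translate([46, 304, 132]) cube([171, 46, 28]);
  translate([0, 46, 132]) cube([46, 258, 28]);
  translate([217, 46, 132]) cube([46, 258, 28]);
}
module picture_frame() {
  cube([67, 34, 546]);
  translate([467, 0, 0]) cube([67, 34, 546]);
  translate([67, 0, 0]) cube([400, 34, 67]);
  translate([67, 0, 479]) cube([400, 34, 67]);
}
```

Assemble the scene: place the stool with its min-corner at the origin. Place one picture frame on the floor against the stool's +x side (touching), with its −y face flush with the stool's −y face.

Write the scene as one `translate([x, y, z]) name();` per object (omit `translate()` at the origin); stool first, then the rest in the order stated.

stool();
translate([263, 0, 0]) picture_frame();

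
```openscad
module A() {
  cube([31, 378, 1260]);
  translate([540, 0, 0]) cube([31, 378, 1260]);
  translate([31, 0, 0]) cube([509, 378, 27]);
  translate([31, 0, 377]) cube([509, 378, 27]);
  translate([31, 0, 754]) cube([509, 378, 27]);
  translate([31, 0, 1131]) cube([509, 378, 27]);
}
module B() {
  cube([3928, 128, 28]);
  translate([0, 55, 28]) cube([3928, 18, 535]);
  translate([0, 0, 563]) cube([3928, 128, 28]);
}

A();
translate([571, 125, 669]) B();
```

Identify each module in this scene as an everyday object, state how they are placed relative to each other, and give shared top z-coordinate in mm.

Both tops at z = 1260 mm.

A is a bookshelf. B is an I-beam. The I-beam is beside the bookshelf with their tops flush at z = 1260. The shared top z-coordinate is 1260 mm.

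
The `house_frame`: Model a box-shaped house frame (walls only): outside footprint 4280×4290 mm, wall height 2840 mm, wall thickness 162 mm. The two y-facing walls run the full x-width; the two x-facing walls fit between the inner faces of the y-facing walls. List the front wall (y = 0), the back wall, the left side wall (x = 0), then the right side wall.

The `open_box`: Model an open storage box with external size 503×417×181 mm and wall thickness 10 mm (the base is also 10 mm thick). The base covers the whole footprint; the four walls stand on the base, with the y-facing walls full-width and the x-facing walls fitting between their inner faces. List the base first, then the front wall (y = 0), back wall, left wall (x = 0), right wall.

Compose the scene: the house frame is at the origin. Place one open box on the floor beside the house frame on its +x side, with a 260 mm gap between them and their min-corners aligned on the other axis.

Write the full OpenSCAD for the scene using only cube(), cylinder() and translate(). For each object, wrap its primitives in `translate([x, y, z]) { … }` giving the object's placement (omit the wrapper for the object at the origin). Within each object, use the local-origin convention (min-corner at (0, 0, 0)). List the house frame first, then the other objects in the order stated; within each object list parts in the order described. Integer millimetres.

cube([4280, 162, 2840]);
translate([0, 4128, 0]) cube([4280, 162, 2840]);
translate([0, 162, 0]) cube([162, 3966, 2840]);
translate([4118, 162, 0]) cube([162, 3966, 2840]);
translate([4540, 0, 0]) {
  cube([503, 417, 10]);
  translate([0, 0, 10]) cube([503, 10, 171]);
  translate([0, 407, 10]) cube([503, 10, 171]);
  translate([0, 10, 10]) cube([10, 397, 171]);
  translate([493, 10, 10]) cube([10, 397, 171]);
}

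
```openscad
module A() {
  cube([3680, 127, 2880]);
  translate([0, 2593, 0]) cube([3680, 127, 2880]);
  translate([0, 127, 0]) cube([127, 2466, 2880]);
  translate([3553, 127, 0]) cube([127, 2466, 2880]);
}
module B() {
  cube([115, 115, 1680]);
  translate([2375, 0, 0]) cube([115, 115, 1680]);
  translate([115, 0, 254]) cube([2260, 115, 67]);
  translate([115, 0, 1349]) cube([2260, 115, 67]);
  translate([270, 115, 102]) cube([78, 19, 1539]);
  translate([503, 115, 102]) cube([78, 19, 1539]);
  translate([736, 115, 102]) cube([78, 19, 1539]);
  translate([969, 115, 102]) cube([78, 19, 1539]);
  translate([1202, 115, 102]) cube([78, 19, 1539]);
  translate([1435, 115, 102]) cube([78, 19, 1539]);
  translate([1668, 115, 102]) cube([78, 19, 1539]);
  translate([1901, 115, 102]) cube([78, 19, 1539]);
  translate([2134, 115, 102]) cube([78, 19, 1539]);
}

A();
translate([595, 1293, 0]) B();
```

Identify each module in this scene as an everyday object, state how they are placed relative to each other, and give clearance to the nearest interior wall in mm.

Clearances: x = 468, y = 1166; minimum 468 mm.

A is a house frame. B is a fence section. The fence section sits inside the house frame, centred. The clearance to the nearest interior wall is 468 mm.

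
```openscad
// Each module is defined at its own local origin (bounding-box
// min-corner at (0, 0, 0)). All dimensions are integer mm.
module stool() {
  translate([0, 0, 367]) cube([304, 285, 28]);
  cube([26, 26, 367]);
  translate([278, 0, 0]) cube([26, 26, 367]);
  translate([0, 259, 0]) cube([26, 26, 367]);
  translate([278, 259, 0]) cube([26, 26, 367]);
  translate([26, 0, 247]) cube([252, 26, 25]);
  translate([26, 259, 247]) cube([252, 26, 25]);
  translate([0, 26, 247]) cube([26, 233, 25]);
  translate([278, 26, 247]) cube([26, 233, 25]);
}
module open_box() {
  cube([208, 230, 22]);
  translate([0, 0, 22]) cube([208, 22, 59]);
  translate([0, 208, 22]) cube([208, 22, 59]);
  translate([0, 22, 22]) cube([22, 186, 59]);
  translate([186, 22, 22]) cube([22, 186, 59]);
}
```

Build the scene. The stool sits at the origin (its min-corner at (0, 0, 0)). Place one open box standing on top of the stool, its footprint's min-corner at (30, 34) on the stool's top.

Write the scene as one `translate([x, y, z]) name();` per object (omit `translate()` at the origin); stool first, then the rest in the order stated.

stool();
translate([30, 34, 395]) open_box();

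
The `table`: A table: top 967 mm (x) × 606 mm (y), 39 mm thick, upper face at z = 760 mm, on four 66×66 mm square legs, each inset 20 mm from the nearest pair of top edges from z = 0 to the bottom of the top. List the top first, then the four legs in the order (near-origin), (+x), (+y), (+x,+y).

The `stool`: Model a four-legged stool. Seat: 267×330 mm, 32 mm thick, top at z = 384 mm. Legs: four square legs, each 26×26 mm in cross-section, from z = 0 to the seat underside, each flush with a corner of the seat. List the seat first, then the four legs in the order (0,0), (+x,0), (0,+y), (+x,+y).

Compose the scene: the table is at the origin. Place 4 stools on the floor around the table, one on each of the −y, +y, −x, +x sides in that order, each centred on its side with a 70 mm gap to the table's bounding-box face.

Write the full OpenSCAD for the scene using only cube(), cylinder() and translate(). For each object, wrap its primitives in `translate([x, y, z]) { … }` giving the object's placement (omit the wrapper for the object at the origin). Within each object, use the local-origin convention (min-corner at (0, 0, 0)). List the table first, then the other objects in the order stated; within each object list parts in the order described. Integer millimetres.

translate([0, 0, 721]) cube([967, 606, 39]);
translate([20, 20, 0]) cube([66, 66, 721]);
translate([881, 20, 0]) cube([66, 66, 721]);
translate([20, 520, 0]) cube([66, 66, 721]);
translate([881, 520, 0]) cube([66, 66, 721]);
translate([350, -400, 0]) {
  translate([0, 0, 352]) cube([267, 330, 32]);
  cube([26, 26, 352]);
  translate([241, 0, 0]) cube([26, 26, 352]);
  translate([0, 304, 0]) cube([26, 26, 352]);
  translate([241, 304, 0]) cube([26, 26, 352]);
}
translate([350, 676, 0]) {
  translate([0, 0, 352]) cube([267, 330, 32]);
  cube([26, 26, 352]);
  translate([241, 0, 0]) cube([26, 26, 352]);
  translate([0, 304, 0]) cube([26, 26, 352]);
  translate([241, 304, 0]) cube([26, 26, 352]);
}
translate([-337, 138, 0]) {
  translate([0, 0, 352]) cube([267, 330, 32]);
  cube([26, 26, 352]);
  translate([241, 0, 0]) cube([26, 26, 352]);
  translate([0, 304, 0]) cube([26, 26, 352]);
  translate([241, 304, 0]) cube([26, 26, 352]);
}
translate([1037, 138, 0]) {
  translate([0, 0, 352]) cube([267, 330, 32]);
  cube([26, 26, 352]);
  translate([241, 0, 0]) cube([26, 26, 352]);
  translate([0, 304, 0]) cube([26, 26, 352]);
  translate([241, 304, 0]) cube([26, 26, 352]);
}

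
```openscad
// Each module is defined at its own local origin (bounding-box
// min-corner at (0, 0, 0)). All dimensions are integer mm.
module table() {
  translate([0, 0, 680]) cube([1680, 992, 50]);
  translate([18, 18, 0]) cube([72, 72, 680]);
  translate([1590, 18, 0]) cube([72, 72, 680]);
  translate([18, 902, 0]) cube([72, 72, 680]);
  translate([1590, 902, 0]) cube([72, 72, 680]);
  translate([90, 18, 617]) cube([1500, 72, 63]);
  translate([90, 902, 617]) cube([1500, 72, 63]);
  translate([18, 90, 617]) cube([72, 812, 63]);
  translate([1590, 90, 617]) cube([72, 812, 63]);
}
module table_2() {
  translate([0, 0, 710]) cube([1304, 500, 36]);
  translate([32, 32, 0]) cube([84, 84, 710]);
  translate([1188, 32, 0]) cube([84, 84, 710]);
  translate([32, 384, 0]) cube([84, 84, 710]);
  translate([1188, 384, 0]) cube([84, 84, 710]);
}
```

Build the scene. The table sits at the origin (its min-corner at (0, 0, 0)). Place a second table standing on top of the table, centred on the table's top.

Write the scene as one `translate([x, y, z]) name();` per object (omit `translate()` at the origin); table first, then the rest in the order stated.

table();
translate([188, 246, 730]) table_2();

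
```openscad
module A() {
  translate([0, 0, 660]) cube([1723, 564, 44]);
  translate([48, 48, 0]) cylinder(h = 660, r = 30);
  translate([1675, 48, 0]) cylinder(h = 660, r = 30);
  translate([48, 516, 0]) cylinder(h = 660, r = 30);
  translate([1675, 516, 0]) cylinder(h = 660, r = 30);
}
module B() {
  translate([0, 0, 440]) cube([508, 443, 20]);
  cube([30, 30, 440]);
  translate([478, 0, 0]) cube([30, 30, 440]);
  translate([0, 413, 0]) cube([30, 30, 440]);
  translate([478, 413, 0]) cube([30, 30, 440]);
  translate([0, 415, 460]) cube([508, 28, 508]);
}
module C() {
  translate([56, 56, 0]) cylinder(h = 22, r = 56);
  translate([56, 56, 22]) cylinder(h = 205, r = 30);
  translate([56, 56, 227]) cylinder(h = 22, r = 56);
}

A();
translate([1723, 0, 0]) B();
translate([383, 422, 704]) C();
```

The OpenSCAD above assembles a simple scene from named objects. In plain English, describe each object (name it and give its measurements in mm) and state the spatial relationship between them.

A is a table: top 1723 mm (x) × 564 mm (y), 44 mm thick, upper face at z = 704 mm, on four round legs of 60 mm diameter, each leg's bounding box inset 18 mm from the nearest pair of top edges, running from z = 0 to the bottom of the top.

B is a chair. The seat is a 508×443×20 mm slab with its top at z = 460 mm, on four 30×30 mm corner legs (flush with the seat edges, standing on z = 0). A flat backrest 28 mm thick, 508 mm tall, spans the full seat width and rises from the seat top along its +y edge, rear face flush with the rear of the seat.

C is a spool: two coaxial disc flanges of radius 56 mm and thickness 22 mm, joined by a core cylinder of radius 30 mm and height 205 mm. The lower flange rests on z = 0 and the three cylinders share a vertical axis.

The chair is against the table's +x side, with their −y faces flush. The spool is on top of the table.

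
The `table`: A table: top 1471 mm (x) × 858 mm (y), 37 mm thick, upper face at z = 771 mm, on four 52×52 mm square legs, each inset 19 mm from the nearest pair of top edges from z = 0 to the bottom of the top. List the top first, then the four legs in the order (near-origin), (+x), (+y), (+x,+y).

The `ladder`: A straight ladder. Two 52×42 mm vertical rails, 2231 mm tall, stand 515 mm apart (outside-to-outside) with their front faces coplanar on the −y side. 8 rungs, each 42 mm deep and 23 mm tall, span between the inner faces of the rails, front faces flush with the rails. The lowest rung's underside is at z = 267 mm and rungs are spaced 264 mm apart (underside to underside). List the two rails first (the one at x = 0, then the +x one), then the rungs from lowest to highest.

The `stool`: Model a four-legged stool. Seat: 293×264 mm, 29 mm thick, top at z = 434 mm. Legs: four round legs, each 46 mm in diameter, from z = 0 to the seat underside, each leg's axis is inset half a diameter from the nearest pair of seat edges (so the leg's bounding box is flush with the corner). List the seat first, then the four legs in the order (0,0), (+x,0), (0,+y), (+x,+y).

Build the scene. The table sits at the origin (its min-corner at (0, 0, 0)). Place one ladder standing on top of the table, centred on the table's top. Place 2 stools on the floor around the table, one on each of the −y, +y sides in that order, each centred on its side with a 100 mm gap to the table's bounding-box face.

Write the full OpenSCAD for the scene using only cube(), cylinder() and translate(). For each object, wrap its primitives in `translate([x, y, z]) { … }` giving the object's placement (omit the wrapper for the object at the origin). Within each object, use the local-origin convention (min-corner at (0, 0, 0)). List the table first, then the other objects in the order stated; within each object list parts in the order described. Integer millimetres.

translate([0, 0, 734]) cube([1471, 858, 37]);
translate([19, 19, 0]) cube([52, 52, 734]);
translate([1400, 19, 0]) cube([52, 52, 734]);
translate([19, 787, 0]) cube([52, 52, 734]);
translate([1400, 787, 0]) cube([52, 52, 734]);
translate([478, 408, 771]) {
  cube([52, 42, 2231]);
  translate([463, 0, 0]) cube([52, 42, 2231]);
  translate([52, 0, 267]) cube([411, 42, 23]);
  translate([52, 0, 531]) cube([411, 42, 23]);
  translate([52, 0, 795]) cube([411, 42, 23]);
  translate([52, 0, 1059]) cube([411, 42, 23]);
  translate([52, 0, 1323]) cube([411, 42, 23]);
  translate([52, 0, 1587]) cube([411, 42, 23]);
  translate([52, 0, 1851]) cube([411, 42, 23]);
  translate([52, 0, 2115]) cube([411, 42, 23]);
}
translate([589, -364, 0]) {
  translate([0, 0, 405]) cube([293, 264, 29]);
  translate([23, 23, 0]) cylinder(h = 405, r = 23);
  translate([270, 23, 0]) cylinder(h = 405, r = 23);
  translate([23, 241, 0]) cylinder(h = 405, r = 23);
  translate([270, 241, 0]) cylinder(h = 405, r = 23);
}
translate([589, 958, 0]) {
  translate([0, 0, 405]) cube([293, 264, 29]);
  translate([23, 23, 0]) cylinder(h = 405, r = 23);
  translate([270, 23, 0]) cylinder(h = 405, r = 23);
  translate([23, 241, 0]) cylinder(h = 405, r = 23);
  translate([270, 241, 0]) cylinder(h = 405, r = 23);
}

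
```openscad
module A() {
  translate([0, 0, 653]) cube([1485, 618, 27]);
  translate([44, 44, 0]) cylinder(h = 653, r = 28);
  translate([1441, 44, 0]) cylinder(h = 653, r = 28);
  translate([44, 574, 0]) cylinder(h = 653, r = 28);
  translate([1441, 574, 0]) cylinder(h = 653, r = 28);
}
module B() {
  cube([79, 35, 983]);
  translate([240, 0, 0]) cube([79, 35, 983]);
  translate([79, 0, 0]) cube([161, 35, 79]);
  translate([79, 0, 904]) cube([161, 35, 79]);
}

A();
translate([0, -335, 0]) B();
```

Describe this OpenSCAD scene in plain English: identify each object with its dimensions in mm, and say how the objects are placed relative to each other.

A is a table: top 1485 mm (x) × 618 mm (y), 27 mm thick, upper face at z = 680 mm, on four round legs of 56 mm diameter, each leg's bounding box inset 16 mm from the nearest pair of top edges, running from z = 0 to the bottom of the top.

B is a rectangular picture frame lying in the x–z plane (depth along y). The opening is 161 mm wide (x) by 825 mm tall (z), surrounded by a border 79 mm wide on all four sides. The frame is 35 mm deep and is made of two full-height vertical stiles with two horizontal rails fitted between them.

The picture frame is on the floor beside the table on its −y side.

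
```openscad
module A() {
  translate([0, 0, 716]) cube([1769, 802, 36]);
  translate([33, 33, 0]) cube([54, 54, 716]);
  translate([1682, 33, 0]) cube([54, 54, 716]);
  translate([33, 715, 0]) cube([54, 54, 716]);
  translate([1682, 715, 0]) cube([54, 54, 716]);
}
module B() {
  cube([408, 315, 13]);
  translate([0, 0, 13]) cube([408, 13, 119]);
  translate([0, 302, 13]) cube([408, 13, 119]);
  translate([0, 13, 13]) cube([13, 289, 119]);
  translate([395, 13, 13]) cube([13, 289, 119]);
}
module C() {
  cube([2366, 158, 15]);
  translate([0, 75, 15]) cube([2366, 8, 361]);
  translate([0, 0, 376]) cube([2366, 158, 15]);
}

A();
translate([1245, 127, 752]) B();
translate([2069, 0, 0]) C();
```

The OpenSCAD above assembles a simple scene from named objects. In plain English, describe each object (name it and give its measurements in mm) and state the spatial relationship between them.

A is a rectangular dining table. The top is 1769×802×36 mm with its upper surface at z = 752 mm. It stands on four 54×54 mm square legs, each inset 33 mm from the nearest pair of top edges, running from the floor to the underside of the top.

B is an open-topped rectangular box: outside dimensions 408×315×132 mm, with a uniform wall and base thickness of 13 mm. The base is a full 408×315 slab on the floor; four walls sit on top of the base. The front and back walls (the −y and +y sides) span the full width; the two side walls fit between them.

C is an I-beam lying along x, 2366 mm long. Overall section height 391 mm. Two flanges 158 mm wide (y) and 15 mm thick, one on the floor and one at the top; a web 8 mm thick runs between them, centred on the flange width.

The open box is on top of the table. The I-beam is on the floor beside the table on its +x side.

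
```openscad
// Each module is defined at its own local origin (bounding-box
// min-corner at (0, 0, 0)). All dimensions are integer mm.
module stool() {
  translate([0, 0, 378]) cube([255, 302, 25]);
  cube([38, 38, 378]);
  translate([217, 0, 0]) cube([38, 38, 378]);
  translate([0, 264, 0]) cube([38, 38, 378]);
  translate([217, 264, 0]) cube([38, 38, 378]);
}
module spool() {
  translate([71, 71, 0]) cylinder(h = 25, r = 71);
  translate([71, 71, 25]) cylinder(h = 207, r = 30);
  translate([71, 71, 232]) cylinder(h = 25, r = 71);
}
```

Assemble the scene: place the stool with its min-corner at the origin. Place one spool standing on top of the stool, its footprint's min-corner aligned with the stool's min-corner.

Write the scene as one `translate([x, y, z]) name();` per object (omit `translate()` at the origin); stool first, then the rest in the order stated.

stool();
translate([0, 0, 403]) spool();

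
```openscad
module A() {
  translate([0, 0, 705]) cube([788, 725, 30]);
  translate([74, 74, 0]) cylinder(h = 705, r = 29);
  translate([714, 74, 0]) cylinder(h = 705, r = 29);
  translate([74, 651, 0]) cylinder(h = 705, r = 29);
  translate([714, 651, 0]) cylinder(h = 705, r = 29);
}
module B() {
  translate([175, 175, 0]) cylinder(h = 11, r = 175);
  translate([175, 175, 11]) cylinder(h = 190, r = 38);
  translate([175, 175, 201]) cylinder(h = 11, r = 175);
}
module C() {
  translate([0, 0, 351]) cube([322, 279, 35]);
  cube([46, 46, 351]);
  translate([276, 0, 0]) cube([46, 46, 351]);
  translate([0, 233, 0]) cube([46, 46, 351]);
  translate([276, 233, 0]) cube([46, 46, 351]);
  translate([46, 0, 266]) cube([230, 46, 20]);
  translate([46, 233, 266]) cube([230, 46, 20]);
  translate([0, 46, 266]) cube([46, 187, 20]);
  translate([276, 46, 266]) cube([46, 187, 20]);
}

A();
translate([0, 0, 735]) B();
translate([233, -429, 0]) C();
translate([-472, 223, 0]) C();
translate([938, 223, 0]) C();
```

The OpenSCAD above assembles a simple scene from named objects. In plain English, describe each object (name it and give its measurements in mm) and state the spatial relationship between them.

A is a table with a 788×725 mm rectangular top, 30 mm thick, top surface at z = 735 mm, supported by four round legs of 58 mm diameter, each leg's bounding box inset 45 mm from the nearest pair of top edges, running from the floor.

B is a spool: two coaxial disc flanges of radius 175 mm and thickness 11 mm, joined by a core cylinder of radius 38 mm and height 190 mm. The lower flange rests on z = 0 and the three cylinders share a vertical axis.

C is a four-legged stool. The seat is a 322×279×35 mm slab whose top surface is at z = 386 mm; four square legs, each 46×46 mm in cross-section, run from the floor (z = 0) to the underside of the seat, each flush with a corner of the seat. Four stretchers, 46 mm wide and 20 mm tall, connect adjacent legs with their undersides at z = 266 mm, each running between the inner faces of the legs it joins and aligned with the legs' outer faces on the other axis.

The spool is on top of the table. Three stools sit around the table at the −y, −x, +x sides.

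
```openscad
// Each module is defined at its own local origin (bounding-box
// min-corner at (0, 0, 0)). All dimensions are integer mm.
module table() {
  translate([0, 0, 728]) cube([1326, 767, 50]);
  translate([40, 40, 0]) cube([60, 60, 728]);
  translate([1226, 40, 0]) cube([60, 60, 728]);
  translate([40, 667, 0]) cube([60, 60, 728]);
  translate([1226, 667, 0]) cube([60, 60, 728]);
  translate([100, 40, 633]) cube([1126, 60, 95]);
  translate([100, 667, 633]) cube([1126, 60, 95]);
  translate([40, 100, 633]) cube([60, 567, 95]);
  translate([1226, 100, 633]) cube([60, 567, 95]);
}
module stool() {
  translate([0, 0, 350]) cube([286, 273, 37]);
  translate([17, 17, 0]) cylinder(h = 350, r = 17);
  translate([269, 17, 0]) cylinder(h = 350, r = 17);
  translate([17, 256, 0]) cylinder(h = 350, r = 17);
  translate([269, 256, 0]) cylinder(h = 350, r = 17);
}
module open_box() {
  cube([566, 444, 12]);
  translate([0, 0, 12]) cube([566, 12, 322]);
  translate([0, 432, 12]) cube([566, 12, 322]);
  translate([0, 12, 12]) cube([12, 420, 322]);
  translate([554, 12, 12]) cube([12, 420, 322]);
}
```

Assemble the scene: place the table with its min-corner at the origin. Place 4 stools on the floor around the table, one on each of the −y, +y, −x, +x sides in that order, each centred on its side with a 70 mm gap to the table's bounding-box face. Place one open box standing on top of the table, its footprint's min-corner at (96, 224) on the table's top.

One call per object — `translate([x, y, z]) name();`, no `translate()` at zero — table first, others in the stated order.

table();
translate([520, -343, 0]) stool();
translate([520, 837, 0]) stool();
translate([-356, 247, 0]) stool();
translate([1396, 247, 0]) stool();
translate([96, 224, 778]) open_box();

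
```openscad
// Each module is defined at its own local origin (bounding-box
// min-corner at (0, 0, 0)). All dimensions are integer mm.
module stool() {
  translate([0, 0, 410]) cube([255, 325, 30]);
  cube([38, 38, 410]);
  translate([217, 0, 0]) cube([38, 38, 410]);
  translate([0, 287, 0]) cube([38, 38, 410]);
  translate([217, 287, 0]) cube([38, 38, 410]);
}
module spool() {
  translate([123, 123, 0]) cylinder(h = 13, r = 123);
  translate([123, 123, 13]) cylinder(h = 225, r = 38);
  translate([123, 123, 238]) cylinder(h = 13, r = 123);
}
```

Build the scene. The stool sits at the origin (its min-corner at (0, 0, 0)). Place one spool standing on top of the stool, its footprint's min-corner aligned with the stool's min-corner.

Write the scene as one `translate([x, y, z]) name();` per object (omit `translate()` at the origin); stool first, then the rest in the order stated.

stool();
translate([0, 0, 440]) spool();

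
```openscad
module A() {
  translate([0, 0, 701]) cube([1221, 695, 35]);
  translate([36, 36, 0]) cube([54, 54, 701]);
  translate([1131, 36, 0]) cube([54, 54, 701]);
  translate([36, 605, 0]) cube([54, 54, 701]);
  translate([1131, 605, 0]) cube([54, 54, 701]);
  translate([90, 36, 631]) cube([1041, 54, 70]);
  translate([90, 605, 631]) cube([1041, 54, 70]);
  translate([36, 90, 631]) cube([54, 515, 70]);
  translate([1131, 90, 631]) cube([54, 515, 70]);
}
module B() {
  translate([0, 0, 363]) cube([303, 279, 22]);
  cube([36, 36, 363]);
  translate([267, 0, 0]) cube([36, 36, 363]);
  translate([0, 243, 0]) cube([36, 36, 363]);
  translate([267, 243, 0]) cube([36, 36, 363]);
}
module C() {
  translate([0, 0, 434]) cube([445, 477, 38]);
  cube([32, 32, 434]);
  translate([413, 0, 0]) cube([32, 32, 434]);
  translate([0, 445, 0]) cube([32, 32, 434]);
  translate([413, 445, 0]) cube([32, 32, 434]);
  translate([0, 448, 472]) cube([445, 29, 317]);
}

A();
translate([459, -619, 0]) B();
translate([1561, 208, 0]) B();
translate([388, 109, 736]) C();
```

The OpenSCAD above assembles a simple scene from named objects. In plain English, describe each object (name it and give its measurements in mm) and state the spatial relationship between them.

A is a table with a 1221×695 mm rectangular top, 35 mm thick, top surface at z = 736 mm, supported by four 54×54 mm square legs, each inset 36 mm from the nearest pair of top edges, running from the floor. Four apron rails, 54 mm thick and 70 mm tall, run between adjacent legs with their top edges flush with the underside of the top and their outer faces flush with the legs' outer faces.

B is a four-legged stool. The seat is a 303×279×22 mm slab whose top surface is at z = 385 mm; four square legs, each 36×36 mm in cross-section, run from the floor (z = 0) to the underside of the seat, each flush with a corner of the seat.

C is a chair: 445×477 mm seat, 38 mm thick, top at z = 472 mm, on four 32 mm square corner legs flush with the seat edges. A 29 mm thick backrest slab spans the full seat width, extending 317 mm above the seat top, its back face flush with the seat's +y edge.

Two stools sit around the table at the −y, +x sides. The chair is on top of the table, centred.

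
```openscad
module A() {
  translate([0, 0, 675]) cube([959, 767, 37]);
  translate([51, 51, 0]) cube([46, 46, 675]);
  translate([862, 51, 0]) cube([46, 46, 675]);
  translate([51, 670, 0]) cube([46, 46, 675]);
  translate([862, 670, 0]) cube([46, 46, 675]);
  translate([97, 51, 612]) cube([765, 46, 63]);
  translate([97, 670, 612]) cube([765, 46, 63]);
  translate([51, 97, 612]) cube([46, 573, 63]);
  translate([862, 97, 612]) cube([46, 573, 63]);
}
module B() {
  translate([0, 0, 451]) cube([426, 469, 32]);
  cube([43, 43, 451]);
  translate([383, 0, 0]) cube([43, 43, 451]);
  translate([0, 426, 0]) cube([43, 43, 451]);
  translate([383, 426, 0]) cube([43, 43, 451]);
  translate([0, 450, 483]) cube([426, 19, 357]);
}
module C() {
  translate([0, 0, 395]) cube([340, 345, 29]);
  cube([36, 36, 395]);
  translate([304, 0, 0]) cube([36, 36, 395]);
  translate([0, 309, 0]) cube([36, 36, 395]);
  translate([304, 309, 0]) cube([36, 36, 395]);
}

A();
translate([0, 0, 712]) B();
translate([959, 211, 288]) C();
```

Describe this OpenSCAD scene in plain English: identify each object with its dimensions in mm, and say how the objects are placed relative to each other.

A is a rectangular dining table. The top is 959×767×37 mm with its upper surface at z = 712 mm. It stands on four 46×46 mm square legs, each inset 51 mm from the nearest pair of top edges, running from the floor to the underside of the top. Four apron rails, 46 mm thick and 63 mm tall, run between adjacent legs with their top edges flush with the underside of the top and their outer faces flush with the legs' outer faces.

B is a chair: 426×469 mm seat, 32 mm thick, top at z = 483 mm, on four 43 mm square corner legs flush with the seat edges. A 19 mm thick backrest slab spans the full seat width, extending 357 mm above the seat top, its back face flush with the seat's +y edge.

C is a four-legged stool. The seat is 340×345 mm, 29 mm thick, top at z = 424 mm. It stands on four square legs, each 36×36 mm in cross-section, from z = 0 to the seat underside, each flush with a corner of the seat.

The chair is on top of the table. The stool is beside the table with their tops flush at z = 712.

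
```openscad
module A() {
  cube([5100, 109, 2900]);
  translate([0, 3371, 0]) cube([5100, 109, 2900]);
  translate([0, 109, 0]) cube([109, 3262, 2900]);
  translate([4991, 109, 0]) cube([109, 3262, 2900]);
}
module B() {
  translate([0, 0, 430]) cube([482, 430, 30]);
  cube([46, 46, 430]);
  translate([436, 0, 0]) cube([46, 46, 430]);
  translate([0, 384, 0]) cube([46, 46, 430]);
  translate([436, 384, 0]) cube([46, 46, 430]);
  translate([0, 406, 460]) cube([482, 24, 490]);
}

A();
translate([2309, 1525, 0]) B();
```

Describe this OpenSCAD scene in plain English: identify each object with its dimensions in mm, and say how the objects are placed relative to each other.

A is the wall frame of a small rectangular building: four walls, each 2900 mm tall and 109 mm thick, enclosing a footprint 5100 mm (x) by 3480 mm (y) outside-to-outside, with no floor or roof. The front and back walls (the −y and +y sides) span the full width; the two side walls fit between them.

B is a chair: 482×430 mm seat, 30 mm thick, top at z = 460 mm, on four 46 mm square corner legs flush with the seat edges. A 24 mm thick backrest slab spans the full seat width, extending 490 mm above the seat top, its back face flush with the seat's +y edge.

The chair sits inside the house frame, centred.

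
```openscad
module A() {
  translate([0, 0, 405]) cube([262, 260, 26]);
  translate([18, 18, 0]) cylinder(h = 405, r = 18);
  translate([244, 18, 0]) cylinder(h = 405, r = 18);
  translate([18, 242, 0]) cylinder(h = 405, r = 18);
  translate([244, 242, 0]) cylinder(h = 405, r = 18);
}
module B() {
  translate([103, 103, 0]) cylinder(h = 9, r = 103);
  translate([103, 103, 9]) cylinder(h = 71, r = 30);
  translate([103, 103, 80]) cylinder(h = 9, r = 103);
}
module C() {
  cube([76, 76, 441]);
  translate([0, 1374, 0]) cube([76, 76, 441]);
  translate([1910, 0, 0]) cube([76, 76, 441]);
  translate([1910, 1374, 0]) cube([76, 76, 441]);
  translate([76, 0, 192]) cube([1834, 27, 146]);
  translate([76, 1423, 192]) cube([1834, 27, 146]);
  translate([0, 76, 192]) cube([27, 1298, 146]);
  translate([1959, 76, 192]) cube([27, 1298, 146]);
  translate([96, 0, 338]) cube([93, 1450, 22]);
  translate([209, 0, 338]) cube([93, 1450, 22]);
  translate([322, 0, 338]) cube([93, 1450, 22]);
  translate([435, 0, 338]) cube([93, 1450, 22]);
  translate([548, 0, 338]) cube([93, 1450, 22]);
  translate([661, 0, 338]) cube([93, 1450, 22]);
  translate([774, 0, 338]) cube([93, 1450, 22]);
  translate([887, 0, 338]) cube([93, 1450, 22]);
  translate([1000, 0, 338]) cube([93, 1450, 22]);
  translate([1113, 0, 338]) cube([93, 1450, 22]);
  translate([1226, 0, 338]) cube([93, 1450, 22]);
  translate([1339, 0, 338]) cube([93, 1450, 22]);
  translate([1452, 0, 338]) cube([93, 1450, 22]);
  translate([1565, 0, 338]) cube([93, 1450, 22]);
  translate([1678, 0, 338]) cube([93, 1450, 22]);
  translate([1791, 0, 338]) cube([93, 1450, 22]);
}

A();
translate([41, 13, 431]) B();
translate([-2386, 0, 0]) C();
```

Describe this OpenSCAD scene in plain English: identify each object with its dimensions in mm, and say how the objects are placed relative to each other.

A is a four-legged stool. The seat is a 262×260×26 mm slab whose top surface is at z = 431 mm; four round legs, each 36 mm in diameter, run from the floor (z = 0) to the underside of the seat, each leg's axis is inset half a diameter from the nearest pair of seat edges (so the leg's bounding box is flush with the corner).

B is a spool: two coaxial disc flanges of radius 103 mm and thickness 9 mm, joined by a core cylinder of radius 30 mm and height 71 mm. The lower flange rests on z = 0 and the three cylinders share a vertical axis.

C is a bed frame 1986 mm long (x) by 1450 mm wide (y). Four 76×76 mm corner posts, 441 mm tall, at the corners of the footprint. Four rails of 27 mm thickness and 146 mm height run between adjacent posts with their undersides at z = 192 mm, their outer faces flush with the outside of the frame (the two x-running rails run between the posts' inner faces; the two y-running rails run between the posts' inner faces). 16 slats, each 93 mm wide (x) and 22 mm thick, lie across the top of the two x-running rails, running the full 1450 mm width of the frame in y; the slats are evenly spaced along x between the inner faces of the end posts with equal gaps (rounded down to the nearest mm) at the −x end and between each pair — any rounding remainder accumulates at the +x end.

The spool is on top of the stool. The bed frame is on the floor beside the stool on its −x side.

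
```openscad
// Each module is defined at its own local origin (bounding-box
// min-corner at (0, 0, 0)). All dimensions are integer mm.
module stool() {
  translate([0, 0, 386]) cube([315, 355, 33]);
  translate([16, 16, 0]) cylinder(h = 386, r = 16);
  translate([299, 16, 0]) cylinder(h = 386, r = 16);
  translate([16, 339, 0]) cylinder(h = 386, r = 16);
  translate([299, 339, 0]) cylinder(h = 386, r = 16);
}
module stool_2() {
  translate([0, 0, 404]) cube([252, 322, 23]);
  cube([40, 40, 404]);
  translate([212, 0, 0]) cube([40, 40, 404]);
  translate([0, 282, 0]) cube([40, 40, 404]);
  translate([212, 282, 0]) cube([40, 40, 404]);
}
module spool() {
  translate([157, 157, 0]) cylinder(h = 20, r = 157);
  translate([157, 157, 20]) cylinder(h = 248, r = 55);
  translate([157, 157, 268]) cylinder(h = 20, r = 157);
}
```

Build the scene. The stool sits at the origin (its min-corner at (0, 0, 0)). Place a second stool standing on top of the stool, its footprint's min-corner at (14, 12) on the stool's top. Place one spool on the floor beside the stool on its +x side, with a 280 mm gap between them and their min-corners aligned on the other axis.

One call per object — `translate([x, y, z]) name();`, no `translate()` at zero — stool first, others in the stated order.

stool();
translate([14, 12, 419]) stool_2();
translate([595, 0, 0]) spool();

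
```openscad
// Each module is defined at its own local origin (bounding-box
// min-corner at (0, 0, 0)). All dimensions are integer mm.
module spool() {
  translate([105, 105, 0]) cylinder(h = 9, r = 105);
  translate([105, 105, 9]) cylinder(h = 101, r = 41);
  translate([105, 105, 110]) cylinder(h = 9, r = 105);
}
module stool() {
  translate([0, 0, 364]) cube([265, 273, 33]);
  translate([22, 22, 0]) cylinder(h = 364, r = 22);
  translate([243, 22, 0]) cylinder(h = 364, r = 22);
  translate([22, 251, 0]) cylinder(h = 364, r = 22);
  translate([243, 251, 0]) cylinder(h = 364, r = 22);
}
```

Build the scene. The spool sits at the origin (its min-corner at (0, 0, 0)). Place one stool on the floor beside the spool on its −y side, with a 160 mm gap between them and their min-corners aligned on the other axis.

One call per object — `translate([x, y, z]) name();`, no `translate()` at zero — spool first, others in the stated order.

spool();
translate([0, -433, 0]) stool();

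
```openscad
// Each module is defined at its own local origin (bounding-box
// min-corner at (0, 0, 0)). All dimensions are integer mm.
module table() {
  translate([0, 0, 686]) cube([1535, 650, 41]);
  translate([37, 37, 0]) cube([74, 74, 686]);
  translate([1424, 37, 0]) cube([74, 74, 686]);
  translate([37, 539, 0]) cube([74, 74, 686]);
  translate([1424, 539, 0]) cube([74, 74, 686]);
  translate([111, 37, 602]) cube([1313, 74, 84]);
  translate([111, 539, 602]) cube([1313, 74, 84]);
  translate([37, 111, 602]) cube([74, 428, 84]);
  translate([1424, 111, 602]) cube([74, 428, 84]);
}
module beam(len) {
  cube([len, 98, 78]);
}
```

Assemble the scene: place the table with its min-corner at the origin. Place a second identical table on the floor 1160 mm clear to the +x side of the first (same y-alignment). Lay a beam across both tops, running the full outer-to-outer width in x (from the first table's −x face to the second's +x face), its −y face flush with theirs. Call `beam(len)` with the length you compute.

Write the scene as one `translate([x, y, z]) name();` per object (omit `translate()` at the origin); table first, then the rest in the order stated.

table();
translate([2695, 0, 0]) table();
translate([0, 0, 727]) beam(4230);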